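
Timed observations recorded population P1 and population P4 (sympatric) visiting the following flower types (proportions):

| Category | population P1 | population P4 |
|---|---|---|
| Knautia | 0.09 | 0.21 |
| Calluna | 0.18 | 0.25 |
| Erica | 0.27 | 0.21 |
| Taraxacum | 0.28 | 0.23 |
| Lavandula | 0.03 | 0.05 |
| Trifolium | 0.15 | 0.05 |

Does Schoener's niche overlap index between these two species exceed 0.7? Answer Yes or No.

Yes

Σ|p₁ᵢ − p₂ᵢ| = 0.12 + 0.07 + 0.06 + 0.05 + 0.02 + 0.10 = 0.42
D = 1 − ½ × 0.42 = 1 − 0.210 = 0.7900
D = 0.7900 > 0.7 → Yes.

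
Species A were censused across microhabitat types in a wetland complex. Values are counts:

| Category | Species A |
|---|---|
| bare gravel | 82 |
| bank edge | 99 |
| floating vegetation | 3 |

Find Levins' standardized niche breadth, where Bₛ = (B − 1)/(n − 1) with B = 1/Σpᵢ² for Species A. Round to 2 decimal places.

Proportions for Species A (n=184): 82/184=0.4457, 99/184=0.5380, 3/184=0.0163
Σpᵢ² = 0.4457² + 0.5380² + 0.0163² = 0.198648 + 0.289444 + 0.000266 = 0.488358
B = 1 / 0.488358 = 2.0477
Bₛ = (B − 1)/(n − 1) = (2.0477 − 1)/(3 − 1) = 1.0477/2 = 0.5239

0.52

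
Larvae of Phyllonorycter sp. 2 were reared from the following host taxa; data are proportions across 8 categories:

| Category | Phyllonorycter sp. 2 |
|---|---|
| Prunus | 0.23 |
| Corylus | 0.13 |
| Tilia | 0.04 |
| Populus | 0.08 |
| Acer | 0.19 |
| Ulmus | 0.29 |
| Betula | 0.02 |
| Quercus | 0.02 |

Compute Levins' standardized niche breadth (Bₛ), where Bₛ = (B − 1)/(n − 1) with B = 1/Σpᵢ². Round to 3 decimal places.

Σpᵢ² = 0.23² + 0.13² + 0.04² + 0.08² + 0.19² + 0.29² + 0.02² + 0.02² = 0.0529 + 0.0169 + 0.0016 + 0.0064 + 0.0361 + 0.0841 + 0.0004 + 0.0004 = 0.1988
B = 1 / 0.1988 = 5.03018
Bₛ = (B − 1)/(n − 1) = (5.03018 − 1)/(8 − 1) = 4.03018/7 = 0.57574

0.576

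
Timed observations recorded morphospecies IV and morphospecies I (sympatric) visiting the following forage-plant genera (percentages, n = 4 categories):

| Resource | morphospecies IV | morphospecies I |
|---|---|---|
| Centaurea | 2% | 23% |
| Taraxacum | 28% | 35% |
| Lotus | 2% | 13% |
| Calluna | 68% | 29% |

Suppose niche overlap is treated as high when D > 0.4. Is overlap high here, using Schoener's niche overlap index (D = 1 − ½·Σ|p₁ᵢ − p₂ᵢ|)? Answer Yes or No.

Convert percentages to proportions (divide by 100).
Σ|p₁ᵢ − p₂ᵢ| = 0.21 + 0.07 + 0.11 + 0.39 = 0.78
D = 1 − ½ × 0.78 = 1 − 0.390 = 0.6100
D = 0.6100 > 0.4 → Yes.

Yes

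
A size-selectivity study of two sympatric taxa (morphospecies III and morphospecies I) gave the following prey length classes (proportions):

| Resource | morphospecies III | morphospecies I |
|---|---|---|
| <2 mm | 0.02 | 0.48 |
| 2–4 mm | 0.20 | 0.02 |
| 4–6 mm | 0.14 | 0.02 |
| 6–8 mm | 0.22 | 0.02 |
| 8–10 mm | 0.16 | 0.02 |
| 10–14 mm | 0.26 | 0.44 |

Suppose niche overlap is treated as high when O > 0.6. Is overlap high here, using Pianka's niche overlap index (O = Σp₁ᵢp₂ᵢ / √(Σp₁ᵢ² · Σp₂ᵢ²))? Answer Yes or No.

Σ p₁ᵢp₂ᵢ = 0.0096 + 0.0040 + 0.0028 + 0.0044 + 0.0032 + 0.1144 = 0.1384
Σp_1ᵢ² = 0.02² + 0.20² + 0.14² + 0.22² + 0.16² + 0.26² = 0.0004 + 0.0400 + 0.0196 + 0.0484 + 0.0256 + 0.0676 = 0.2016
Σp_2ᵢ² = 0.48² + 0.02² + 0.02² + 0.02² + 0.02² + 0.44² = 0.2304 + 0.0004 + 0.0004 + 0.0004 + 0.0004 + 0.1936 = 0.4256
O = 0.1384 / √(0.2016 × 0.4256) = 0.1384 / 0.29292 = 0.4725
O = 0.4725 < 0.6 → No.

No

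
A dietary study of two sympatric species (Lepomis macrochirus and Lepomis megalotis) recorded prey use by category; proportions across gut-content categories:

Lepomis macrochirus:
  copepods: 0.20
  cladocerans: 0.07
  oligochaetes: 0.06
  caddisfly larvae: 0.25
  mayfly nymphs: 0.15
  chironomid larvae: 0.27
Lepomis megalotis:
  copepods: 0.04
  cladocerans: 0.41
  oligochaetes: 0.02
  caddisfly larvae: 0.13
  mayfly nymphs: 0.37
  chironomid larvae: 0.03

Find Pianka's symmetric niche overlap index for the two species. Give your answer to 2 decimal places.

Σ p₁ᵢp₂ᵢ = 0.0080 + 0.0287 + 0.0012 + 0.0325 + 0.0555 + 0.0081 = 0.1340
Σp_1ᵢ² = 0.20² + 0.07² + 0.06² + 0.25² + 0.15² + 0.27² = 0.0400 + 0.0049 + 0.0036 + 0.0625 + 0.0225 + 0.0729 = 0.2064
Σp_2ᵢ² = 0.04² + 0.41² + 0.02² + 0.13² + 0.37² + 0.03² = 0.0016 + 0.1681 + 0.0004 + 0.0169 + 0.1369 + 0.0009 = 0.3248
O = 0.1340 / √(0.2064 × 0.3248) = 0.1340 / 0.25892 = 0.5175

0.52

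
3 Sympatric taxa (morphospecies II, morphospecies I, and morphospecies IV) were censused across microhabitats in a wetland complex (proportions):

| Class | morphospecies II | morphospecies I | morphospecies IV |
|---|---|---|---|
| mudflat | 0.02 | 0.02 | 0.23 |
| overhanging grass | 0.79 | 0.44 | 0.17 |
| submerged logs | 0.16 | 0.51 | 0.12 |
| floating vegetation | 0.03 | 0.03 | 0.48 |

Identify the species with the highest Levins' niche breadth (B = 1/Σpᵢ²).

Σp_IIᵢ² = 0.02² + 0.79² + 0.16² + 0.03² = 0.0004 + 0.6241 + 0.0256 + 0.0009 = 0.6510
B_II = 1 / 0.6510 = 1.5361
Σp_Iᵢ² = 0.02² + 0.44² + 0.51² + 0.03² = 0.0004 + 0.1936 + 0.2601 + 0.0009 = 0.4550
B_I = 1 / 0.4550 = 2.1978
Σp_IVᵢ² = 0.23² + 0.17² + 0.12² + 0.48² = 0.0529 + 0.0289 + 0.0144 + 0.2304 = 0.3266
B_IV = 1 / 0.3266 = 3.0618
Highest B → broadest niche (most generalist): morphospecies IV (B = 3.06).

morphospecies IV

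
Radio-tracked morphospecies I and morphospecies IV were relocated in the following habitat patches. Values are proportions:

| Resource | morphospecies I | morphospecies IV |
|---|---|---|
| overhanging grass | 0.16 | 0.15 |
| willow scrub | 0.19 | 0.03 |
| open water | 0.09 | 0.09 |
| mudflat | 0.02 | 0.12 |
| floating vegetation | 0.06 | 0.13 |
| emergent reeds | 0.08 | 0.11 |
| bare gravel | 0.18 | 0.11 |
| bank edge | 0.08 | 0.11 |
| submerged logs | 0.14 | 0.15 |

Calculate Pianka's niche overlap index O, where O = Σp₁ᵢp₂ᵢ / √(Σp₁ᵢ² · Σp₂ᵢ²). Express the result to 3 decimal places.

0.820

Σ p₁ᵢp₂ᵢ = 0.0240 + 0.0057 + 0.0081 + 0.0024 + 0.0078 + 0.0088 + 0.0198 + 0.0088 + 0.0210 = 0.1064
Σp_1ᵢ² = 0.16² + 0.19² + 0.09² + 0.02² + 0.06² + 0.08² + 0.18² + 0.08² + 0.14² = 0.0256 + 0.0361 + 0.0081 + 0.0004 + 0.0036 + 0.0064 + 0.0324 + 0.0064 + 0.0196 = 0.1386
Σp_2ᵢ² = 0.15² + 0.03² + 0.09² + 0.12² + 0.13² + 0.11² + 0.11² + 0.11² + 0.15² = 0.0225 + 0.0009 + 0.0081 + 0.0144 + 0.0169 + 0.0121 + 0.0121 + 0.0121 + 0.0225 = 0.1216
O = 0.1064 / √(0.1386 × 0.1216) = 0.1064 / 0.129822 = 0.81958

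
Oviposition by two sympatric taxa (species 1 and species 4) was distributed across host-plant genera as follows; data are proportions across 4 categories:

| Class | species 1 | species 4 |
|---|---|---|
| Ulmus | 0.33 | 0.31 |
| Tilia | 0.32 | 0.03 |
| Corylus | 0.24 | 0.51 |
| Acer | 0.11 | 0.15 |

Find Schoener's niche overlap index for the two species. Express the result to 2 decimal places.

Σ|p₁ᵢ − p₂ᵢ| = 0.02 + 0.29 + 0.27 + 0.04 = 0.62
D = 1 − ½ × 0.62 = 1 − 0.310 = 0.6900

0.69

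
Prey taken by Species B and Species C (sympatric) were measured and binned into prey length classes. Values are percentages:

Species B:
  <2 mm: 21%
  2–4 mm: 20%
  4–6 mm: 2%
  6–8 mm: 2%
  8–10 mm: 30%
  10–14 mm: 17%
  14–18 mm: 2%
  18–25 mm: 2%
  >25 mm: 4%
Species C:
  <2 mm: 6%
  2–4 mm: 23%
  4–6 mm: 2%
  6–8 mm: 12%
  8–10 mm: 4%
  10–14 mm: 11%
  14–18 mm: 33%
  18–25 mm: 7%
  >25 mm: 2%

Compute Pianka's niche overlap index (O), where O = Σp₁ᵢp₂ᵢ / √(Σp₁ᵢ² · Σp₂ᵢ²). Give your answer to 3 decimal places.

Convert percentages to proportions (divide by 100).
Σ p₁ᵢp₂ᵢ = 0.0126 + 0.0460 + 0.0004 + 0.0024 + 0.0120 + 0.0187 + 0.0066 + 0.0014 + 0.0008 = 0.1009
Σp_1ᵢ² = 0.21² + 0.20² + 0.02² + 0.02² + 0.30² + 0.17² + 0.02² + 0.02² + 0.04² = 0.0441 + 0.0400 + 0.0004 + 0.0004 + 0.0900 + 0.0289 + 0.0004 + 0.0004 + 0.0016 = 0.2062
Σp_2ᵢ² = 0.06² + 0.23² + 0.02² + 0.12² + 0.04² + 0.11² + 0.33² + 0.07² + 0.02² = 0.0036 + 0.0529 + 0.0004 + 0.0144 + 0.0016 + 0.0121 + 0.1089 + 0.0049 + 0.0004 = 0.1992
O = 0.1009 / √(0.2062 × 0.1992) = 0.1009 / 0.202670 = 0.49785

0.498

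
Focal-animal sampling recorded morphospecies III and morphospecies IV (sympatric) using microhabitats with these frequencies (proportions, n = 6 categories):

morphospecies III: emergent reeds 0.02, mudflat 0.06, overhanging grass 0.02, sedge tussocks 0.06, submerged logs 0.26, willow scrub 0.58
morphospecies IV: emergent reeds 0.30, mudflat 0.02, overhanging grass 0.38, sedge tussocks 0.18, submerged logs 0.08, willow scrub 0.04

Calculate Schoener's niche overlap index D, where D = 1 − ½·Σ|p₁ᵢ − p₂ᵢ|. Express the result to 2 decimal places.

Σ|p₁ᵢ − p₂ᵢ| = 0.28 + 0.04 + 0.36 + 0.12 + 0.18 + 0.54 = 1.52
D = 1 − ½ × 1.52 = 1 − 0.760 = 0.2400

0.24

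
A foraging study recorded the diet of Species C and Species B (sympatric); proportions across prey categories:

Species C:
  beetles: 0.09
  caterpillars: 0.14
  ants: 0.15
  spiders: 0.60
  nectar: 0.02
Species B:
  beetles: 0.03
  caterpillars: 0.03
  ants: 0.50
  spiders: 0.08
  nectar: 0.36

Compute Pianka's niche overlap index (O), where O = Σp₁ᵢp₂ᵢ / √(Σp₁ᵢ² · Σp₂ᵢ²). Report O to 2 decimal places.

Σ p₁ᵢp₂ᵢ = 0.0027 + 0.0042 + 0.0750 + 0.0480 + 0.0072 = 0.1371
Σp_1ᵢ² = 0.09² + 0.14² + 0.15² + 0.60² + 0.02² = 0.0081 + 0.0196 + 0.0225 + 0.3600 + 0.0004 = 0.4106
Σp_2ᵢ² = 0.03² + 0.03² + 0.50² + 0.08² + 0.36² = 0.0009 + 0.0009 + 0.2500 + 0.0064 + 0.1296 = 0.3878
O = 0.1371 / √(0.4106 × 0.3878) = 0.1371 / 0.39904 = 0.3436

0.34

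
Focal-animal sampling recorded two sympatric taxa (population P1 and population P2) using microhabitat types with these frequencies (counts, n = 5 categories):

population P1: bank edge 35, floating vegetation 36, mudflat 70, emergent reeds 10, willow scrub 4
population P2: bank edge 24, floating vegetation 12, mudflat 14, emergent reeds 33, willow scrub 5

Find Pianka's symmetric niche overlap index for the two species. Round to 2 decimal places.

0.67

Proportions for population P1 (n=155): 35/155=0.2258, 36/155=0.2323, 70/155=0.4516, 10/155=0.0645, 4/155=0.0258
Proportions for population P2 (n=88): 24/88=0.2727, 12/88=0.1364, 14/88=0.1591, 33/88=0.3750, 5/88=0.0568
Σ p₁ᵢp₂ᵢ = 0.061576 + 0.031686 + 0.071850 + 0.024188 + 0.001465 = 0.190765
Σp_1ᵢ² = 0.2258² + 0.2323² + 0.4516² + 0.0645² + 0.0258² = 0.050986 + 0.053963 + 0.203943 + 0.004160 + 0.000666 = 0.313718
Σp_2ᵢ² = 0.2727² + 0.1364² + 0.1591² + 0.3750² + 0.0568² = 0.074365 + 0.018605 + 0.025313 + 0.140625 + 0.003226 = 0.262134
O = 0.190765 / √(0.313718 × 0.262134) = 0.190765 / 0.2867685 = 0.6652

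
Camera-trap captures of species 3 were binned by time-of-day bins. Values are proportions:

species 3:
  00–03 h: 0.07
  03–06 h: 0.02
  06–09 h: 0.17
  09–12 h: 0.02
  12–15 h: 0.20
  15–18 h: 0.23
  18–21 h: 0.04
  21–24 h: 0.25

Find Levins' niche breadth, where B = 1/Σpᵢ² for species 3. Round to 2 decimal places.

5.22

Σpᵢ² = 0.07² + 0.02² + 0.17² + 0.02² + 0.20² + 0.23² + 0.04² + 0.25² = 0.0049 + 0.0004 + 0.0289 + 0.0004 + 0.0400 + 0.0529 + 0.0016 + 0.0625 = 0.1916
B = 1 / 0.1916 = 5.2192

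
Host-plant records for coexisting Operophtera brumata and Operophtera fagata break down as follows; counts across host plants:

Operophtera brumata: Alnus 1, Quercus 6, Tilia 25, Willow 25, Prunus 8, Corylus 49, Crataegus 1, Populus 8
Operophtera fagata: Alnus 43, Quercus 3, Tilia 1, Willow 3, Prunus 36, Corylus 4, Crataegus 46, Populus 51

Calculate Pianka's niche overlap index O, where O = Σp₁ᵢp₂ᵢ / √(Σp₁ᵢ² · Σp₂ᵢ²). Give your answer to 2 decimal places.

0.20

Proportions for Operophtera brumata (n=123): 1/123=0.0081, 6/123=0.0488, 25/123=0.2033, 25/123=0.2033, 8/123=0.0650, 49/123=0.3984, 1/123=0.0081, 8/123=0.0650
Proportions for Operophtera fagata (n=187): 43/187=0.2299, 3/187=0.0160, 1/187=0.0053, 3/187=0.0160, 36/187=0.1925, 4/187=0.0214, 46/187=0.2460, 51/187=0.2727
Σ p₁ᵢp₂ᵢ = 0.001862 + 0.000781 + 0.001077 + 0.003253 + 0.012513 + 0.008526 + 0.001993 + 0.017726 = 0.047731
Σp_1ᵢ² = 0.0081² + 0.0488² + 0.2033² + 0.2033² + 0.0650² + 0.3984² + 0.0081² + 0.0650² = 0.000066 + 0.002381 + 0.041331 + 0.041331 + 0.004225 + 0.158723 + 0.000066 + 0.004225 = 0.252348
Σp_2ᵢ² = 0.2299² + 0.0160² + 0.0053² + 0.0160² + 0.1925² + 0.0214² + 0.2460² + 0.2727² = 0.052854 + 0.000256 + 0.000028 + 0.000256 + 0.037056 + 0.000458 + 0.060516 + 0.074365 = 0.225789
O = 0.047731 / √(0.252348 × 0.225789) = 0.047731 / 0.2386994 = 0.2000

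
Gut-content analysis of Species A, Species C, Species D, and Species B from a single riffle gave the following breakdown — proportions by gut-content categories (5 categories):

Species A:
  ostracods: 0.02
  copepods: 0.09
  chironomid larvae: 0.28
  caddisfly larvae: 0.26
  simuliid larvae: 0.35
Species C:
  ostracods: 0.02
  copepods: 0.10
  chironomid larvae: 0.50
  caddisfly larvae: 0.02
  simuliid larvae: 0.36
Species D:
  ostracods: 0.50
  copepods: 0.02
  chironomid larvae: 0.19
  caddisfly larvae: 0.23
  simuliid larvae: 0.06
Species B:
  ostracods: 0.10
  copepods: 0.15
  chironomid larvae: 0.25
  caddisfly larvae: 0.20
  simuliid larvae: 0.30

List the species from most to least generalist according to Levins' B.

Σp_Aᵢ² = 0.02² + 0.09² + 0.28² + 0.26² + 0.35² = 0.0004 + 0.0081 + 0.0784 + 0.0676 + 0.1225 = 0.2770
B_A = 1 / 0.2770 = 3.6101
Σp_Cᵢ² = 0.02² + 0.10² + 0.50² + 0.02² + 0.36² = 0.0004 + 0.0100 + 0.2500 + 0.0004 + 0.1296 = 0.3904
B_C = 1 / 0.3904 = 2.5615
Σp_Dᵢ² = 0.50² + 0.02² + 0.19² + 0.23² + 0.06² = 0.2500 + 0.0004 + 0.0361 + 0.0529 + 0.0036 = 0.3430
B_D = 1 / 0.3430 = 2.9155
Σp_Bᵢ² = 0.10² + 0.15² + 0.25² + 0.20² + 0.30² = 0.0100 + 0.0225 + 0.0625 + 0.0400 + 0.0900 = 0.2250
B_B = 1 / 0.2250 = 4.4444
Ranking by B (broadest → narrowest): Species B (4.44) > Species A (3.61) > Species D (2.92) > Species C (2.56)

Species B > Species A > Species D > Species C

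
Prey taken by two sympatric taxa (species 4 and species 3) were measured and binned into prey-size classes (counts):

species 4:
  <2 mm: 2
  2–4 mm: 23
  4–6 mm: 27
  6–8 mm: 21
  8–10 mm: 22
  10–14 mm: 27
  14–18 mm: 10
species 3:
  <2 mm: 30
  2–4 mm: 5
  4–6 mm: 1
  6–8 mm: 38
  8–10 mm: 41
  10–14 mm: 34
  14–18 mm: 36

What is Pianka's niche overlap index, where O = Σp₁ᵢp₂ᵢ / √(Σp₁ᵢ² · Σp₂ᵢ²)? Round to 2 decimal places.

Proportions for species 4 (n=132): 2/132=0.0152, 23/132=0.1742, 27/132=0.2045, 21/132=0.1591, 22/132=0.1667, 27/132=0.2045, 10/132=0.0758
Proportions for species 3 (n=185): 30/185=0.1622, 5/185=0.0270, 1/185=0.0054, 38/185=0.2054, 41/185=0.2216, 34/185=0.1838, 36/185=0.1946
Σ p₁ᵢp₂ᵢ = 0.002465 + 0.004703 + 0.001104 + 0.032679 + 0.036941 + 0.037587 + 0.014751 = 0.130230
Σp_1ᵢ² = 0.0152² + 0.1742² + 0.2045² + 0.1591² + 0.1667² + 0.2045² + 0.0758² = 0.000231 + 0.030346 + 0.041820 + 0.025313 + 0.027789 + 0.041820 + 0.005746 = 0.173065
Σp_2ᵢ² = 0.1622² + 0.0270² + 0.0054² + 0.2054² + 0.2216² + 0.1838² + 0.1946² = 0.026309 + 0.000729 + 0.000029 + 0.042189 + 0.049107 + 0.033782 + 0.037869 = 0.190014
O = 0.130230 / √(0.173065 × 0.190014) = 0.130230 / 0.1813416 = 0.7181

0.72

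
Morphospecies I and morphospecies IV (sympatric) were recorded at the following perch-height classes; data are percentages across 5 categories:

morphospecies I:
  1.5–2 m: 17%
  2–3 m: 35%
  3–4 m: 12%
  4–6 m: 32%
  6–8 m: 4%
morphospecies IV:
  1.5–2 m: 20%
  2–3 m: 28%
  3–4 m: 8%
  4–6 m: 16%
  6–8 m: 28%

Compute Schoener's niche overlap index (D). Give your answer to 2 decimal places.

Convert percentages to proportions (divide by 100).
Σ|p₁ᵢ − p₂ᵢ| = 0.03 + 0.07 + 0.04 + 0.16 + 0.24 = 0.54
D = 1 − ½ × 0.54 = 1 − 0.270 = 0.7300

0.73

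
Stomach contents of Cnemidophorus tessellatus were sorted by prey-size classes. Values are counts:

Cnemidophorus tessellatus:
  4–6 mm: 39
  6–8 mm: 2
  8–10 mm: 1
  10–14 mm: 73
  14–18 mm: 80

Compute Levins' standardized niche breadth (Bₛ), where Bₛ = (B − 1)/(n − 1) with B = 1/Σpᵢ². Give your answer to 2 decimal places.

Proportions for Cnemidophorus tessellatus (n=195): 39/195=0.2000, 2/195=0.0103, 1/195=0.0051, 73/195=0.3744, 80/195=0.4103
Σpᵢ² = 0.2000² + 0.0103² + 0.0051² + 0.3744² + 0.4103² = 0.040000 + 0.000106 + 0.000026 + 0.140175 + 0.168346 = 0.348653
B = 1 / 0.348653 = 2.8682
Bₛ = (B − 1)/(n − 1) = (2.8682 − 1)/(5 − 1) = 1.8682/4 = 0.4671

0.47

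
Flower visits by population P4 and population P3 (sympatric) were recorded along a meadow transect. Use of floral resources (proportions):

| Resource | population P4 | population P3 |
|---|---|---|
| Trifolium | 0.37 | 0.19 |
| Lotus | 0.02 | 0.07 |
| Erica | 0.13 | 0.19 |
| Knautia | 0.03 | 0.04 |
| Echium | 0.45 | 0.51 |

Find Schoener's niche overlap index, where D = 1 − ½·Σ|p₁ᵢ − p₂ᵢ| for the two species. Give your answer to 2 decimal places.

0.82

Σ|p₁ᵢ − p₂ᵢ| = 0.18 + 0.05 + 0.06 + 0.01 + 0.06 = 0.36
D = 1 − ½ × 0.36 = 1 − 0.180 = 0.8200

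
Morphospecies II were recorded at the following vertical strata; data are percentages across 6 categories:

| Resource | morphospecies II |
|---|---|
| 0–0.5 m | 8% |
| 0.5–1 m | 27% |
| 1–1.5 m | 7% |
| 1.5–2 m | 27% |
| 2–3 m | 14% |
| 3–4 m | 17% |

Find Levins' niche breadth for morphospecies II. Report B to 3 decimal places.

4.864

Convert percentages to proportions (divide by 100).
Σpᵢ² = 0.08² + 0.27² + 0.07² + 0.27² + 0.14² + 0.17² = 0.0064 + 0.0729 + 0.0049 + 0.0729 + 0.0196 + 0.0289 = 0.2056
B = 1 / 0.2056 = 4.86381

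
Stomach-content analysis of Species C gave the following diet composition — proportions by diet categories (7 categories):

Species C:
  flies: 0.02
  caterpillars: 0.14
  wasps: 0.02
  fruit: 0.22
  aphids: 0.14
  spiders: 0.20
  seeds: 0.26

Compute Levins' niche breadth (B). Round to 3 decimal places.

Σpᵢ² = 0.02² + 0.14² + 0.02² + 0.22² + 0.14² + 0.20² + 0.26² = 0.0004 + 0.0196 + 0.0004 + 0.0484 + 0.0196 + 0.0400 + 0.0676 = 0.1960
B = 1 / 0.1960 = 5.10204

5.102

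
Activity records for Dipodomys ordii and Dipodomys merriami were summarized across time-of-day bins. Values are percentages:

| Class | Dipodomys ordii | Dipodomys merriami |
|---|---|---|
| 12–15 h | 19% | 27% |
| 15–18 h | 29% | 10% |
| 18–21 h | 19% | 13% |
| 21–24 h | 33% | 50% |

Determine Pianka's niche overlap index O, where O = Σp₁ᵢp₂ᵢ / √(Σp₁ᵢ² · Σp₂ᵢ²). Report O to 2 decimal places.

Convert percentages to proportions (divide by 100).
Σ p₁ᵢp₂ᵢ = 0.0513 + 0.0290 + 0.0247 + 0.1650 = 0.2700
Σp_1ᵢ² = 0.19² + 0.29² + 0.19² + 0.33² = 0.0361 + 0.0841 + 0.0361 + 0.1089 = 0.2652
Σp_2ᵢ² = 0.27² + 0.10² + 0.13² + 0.50² = 0.0729 + 0.0100 + 0.0169 + 0.2500 = 0.3498
O = 0.2700 / √(0.2652 × 0.3498) = 0.2700 / 0.30458 = 0.8865

0.89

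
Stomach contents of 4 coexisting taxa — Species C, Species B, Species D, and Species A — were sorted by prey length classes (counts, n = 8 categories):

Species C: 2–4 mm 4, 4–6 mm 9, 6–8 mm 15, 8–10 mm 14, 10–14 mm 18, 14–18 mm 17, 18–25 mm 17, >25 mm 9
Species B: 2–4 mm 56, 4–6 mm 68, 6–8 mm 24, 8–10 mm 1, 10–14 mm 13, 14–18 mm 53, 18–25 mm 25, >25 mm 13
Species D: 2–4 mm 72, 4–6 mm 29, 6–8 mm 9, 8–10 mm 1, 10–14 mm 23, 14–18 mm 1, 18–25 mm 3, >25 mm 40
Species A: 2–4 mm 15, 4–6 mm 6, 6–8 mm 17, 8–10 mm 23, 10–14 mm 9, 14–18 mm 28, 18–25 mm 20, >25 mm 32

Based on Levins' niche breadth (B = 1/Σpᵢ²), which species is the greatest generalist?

Species C

Proportions for Species C (n=103): 4/103=0.0388, 9/103=0.0874, 15/103=0.1456, 14/103=0.1359, 18/103=0.1748, 17/103=0.1650, 17/103=0.1650, 9/103=0.0874
Proportions for Species B (n=253): 56/253=0.2213, 68/253=0.2688, 24/253=0.0949, 1/253=0.0040, 13/253=0.0514, 53/253=0.2095, 25/253=0.0988, 13/253=0.0514
Proportions for Species D (n=178): 72/178=0.4045, 29/178=0.1629, 9/178=0.0506, 1/178=0.0056, 23/178=0.1292, 1/178=0.0056, 3/178=0.0169, 40/178=0.2247
Proportions for Species A (n=150): 15/150=0.1000, 6/150=0.0400, 17/150=0.1133, 23/150=0.1533, 9/150=0.0600, 28/150=0.1867, 20/150=0.1333, 32/150=0.2133
Σp_Cᵢ² = 0.0388² + 0.0874² + 0.1456² + 0.1359² + 0.1748² + 0.1650² + 0.1650² + 0.0874² = 0.001505 + 0.007639 + 0.021199 + 0.018469 + 0.030555 + 0.027225 + 0.027225 + 0.007639 = 0.141456
B_C = 1 / 0.141456 = 7.0693
Σp_Bᵢ² = 0.2213² + 0.2688² + 0.0949² + 0.0040² + 0.0514² + 0.2095² + 0.0988² + 0.0514² = 0.048974 + 0.072253 + 0.009006 + 0.000016 + 0.002642 + 0.043890 + 0.009761 + 0.002642 = 0.189184
B_B = 1 / 0.189184 = 5.2859
Σp_Dᵢ² = 0.4045² + 0.1629² + 0.0506² + 0.0056² + 0.1292² + 0.0056² + 0.0169² + 0.2247² = 0.163620 + 0.026536 + 0.002560 + 0.000031 + 0.016693 + 0.000031 + 0.000286 + 0.050490 = 0.260247
B_D = 1 / 0.260247 = 3.8425
Σp_Aᵢ² = 0.1000² + 0.0400² + 0.1133² + 0.1533² + 0.0600² + 0.1867² + 0.1333² + 0.2133² = 0.010000 + 0.001600 + 0.012837 + 0.023501 + 0.003600 + 0.034857 + 0.017769 + 0.045497 = 0.149661
B_A = 1 / 0.149661 = 6.6818
Highest B → broadest niche (most generalist): Species C (B = 7.07).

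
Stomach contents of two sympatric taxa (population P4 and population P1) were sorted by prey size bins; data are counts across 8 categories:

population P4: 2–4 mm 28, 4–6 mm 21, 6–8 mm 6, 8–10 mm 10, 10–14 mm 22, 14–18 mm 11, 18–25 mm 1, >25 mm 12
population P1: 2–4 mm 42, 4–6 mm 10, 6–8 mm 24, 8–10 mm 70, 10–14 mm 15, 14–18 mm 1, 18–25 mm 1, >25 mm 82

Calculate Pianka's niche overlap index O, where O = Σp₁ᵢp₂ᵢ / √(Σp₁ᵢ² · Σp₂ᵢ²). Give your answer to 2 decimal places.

Proportions for population P4 (n=111): 28/111=0.2523, 21/111=0.1892, 6/111=0.0541, 10/111=0.0901, 22/111=0.1982, 11/111=0.0991, 1/111=0.0090, 12/111=0.1081
Proportions for population P1 (n=245): 42/245=0.1714, 10/245=0.0408, 24/245=0.0980, 70/245=0.2857, 15/245=0.0612, 1/245=0.0041, 1/245=0.0041, 82/245=0.3347
Σ p₁ᵢp₂ᵢ = 0.043244 + 0.007719 + 0.005302 + 0.025742 + 0.012130 + 0.000406 + 0.000037 + 0.036181 = 0.130761
Σp_1ᵢ² = 0.2523² + 0.1892² + 0.0541² + 0.0901² + 0.1982² + 0.0991² + 0.0090² + 0.1081² = 0.063655 + 0.035797 + 0.002927 + 0.008118 + 0.039283 + 0.009821 + 0.000081 + 0.011686 = 0.171368
Σp_2ᵢ² = 0.1714² + 0.0408² + 0.0980² + 0.2857² + 0.0612² + 0.0041² + 0.0041² + 0.3347² = 0.029378 + 0.001665 + 0.009604 + 0.081624 + 0.003745 + 0.000017 + 0.000017 + 0.112024 = 0.238074
O = 0.130761 / √(0.171368 × 0.238074) = 0.130761 / 0.2019858 = 0.6474

0.65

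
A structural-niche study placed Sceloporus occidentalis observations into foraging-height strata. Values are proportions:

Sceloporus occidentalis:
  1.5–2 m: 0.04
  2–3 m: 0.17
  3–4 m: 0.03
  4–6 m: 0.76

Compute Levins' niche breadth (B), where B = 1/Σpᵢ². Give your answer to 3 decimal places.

1.642

Σpᵢ² = 0.04² + 0.17² + 0.03² + 0.76² = 0.0016 + 0.0289 + 0.0009 + 0.5776 = 0.6090
B = 1 / 0.6090 = 1.64204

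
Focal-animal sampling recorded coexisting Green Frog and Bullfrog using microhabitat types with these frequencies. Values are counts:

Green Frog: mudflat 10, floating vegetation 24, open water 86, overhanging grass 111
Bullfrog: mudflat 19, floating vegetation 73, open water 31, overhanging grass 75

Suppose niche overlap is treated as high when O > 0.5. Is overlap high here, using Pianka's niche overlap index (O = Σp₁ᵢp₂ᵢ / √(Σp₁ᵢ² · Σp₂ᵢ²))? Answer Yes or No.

Proportions for Green Frog (n=231): 10/231=0.0433, 24/231=0.1039, 86/231=0.3723, 111/231=0.4805
Proportions for Bullfrog (n=198): 19/198=0.0960, 73/198=0.3687, 31/198=0.1566, 75/198=0.3788
Σ p₁ᵢp₂ᵢ = 0.004157 + 0.038308 + 0.058302 + 0.182013 = 0.282780
Σp_1ᵢ² = 0.0433² + 0.1039² + 0.3723² + 0.4805² = 0.001875 + 0.010795 + 0.138607 + 0.230880 = 0.382157
Σp_2ᵢ² = 0.0960² + 0.3687² + 0.1566² + 0.3788² = 0.009216 + 0.135940 + 0.024524 + 0.143489 = 0.313169
O = 0.282780 / √(0.382157 × 0.313169) = 0.282780 / 0.3459476 = 0.8174
O = 0.8174 > 0.5 → Yes.

Yes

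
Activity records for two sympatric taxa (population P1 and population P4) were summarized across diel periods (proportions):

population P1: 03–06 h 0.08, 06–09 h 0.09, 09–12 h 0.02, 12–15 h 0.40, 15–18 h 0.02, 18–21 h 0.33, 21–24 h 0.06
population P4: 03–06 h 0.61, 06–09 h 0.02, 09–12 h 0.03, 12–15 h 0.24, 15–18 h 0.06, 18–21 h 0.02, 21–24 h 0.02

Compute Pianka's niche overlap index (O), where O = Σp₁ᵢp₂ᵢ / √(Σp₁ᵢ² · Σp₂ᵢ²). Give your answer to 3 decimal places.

0.441

Σ p₁ᵢp₂ᵢ = 0.0488 + 0.0018 + 0.0006 + 0.0960 + 0.0012 + 0.0066 + 0.0012 = 0.1562
Σp_1ᵢ² = 0.08² + 0.09² + 0.02² + 0.40² + 0.02² + 0.33² + 0.06² = 0.0064 + 0.0081 + 0.0004 + 0.1600 + 0.0004 + 0.1089 + 0.0036 = 0.2878
Σp_2ᵢ² = 0.61² + 0.02² + 0.03² + 0.24² + 0.06² + 0.02² + 0.02² = 0.3721 + 0.0004 + 0.0009 + 0.0576 + 0.0036 + 0.0004 + 0.0004 = 0.4354
O = 0.1562 / √(0.2878 × 0.4354) = 0.1562 / 0.353989 = 0.44126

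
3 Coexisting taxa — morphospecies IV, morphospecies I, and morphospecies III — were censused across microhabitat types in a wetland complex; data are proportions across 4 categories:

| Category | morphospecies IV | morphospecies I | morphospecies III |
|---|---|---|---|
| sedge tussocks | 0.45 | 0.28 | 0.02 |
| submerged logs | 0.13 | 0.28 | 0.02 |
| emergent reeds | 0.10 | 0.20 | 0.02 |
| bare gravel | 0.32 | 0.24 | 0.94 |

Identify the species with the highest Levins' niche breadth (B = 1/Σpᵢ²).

morphospecies I

Σp_IVᵢ² = 0.45² + 0.13² + 0.10² + 0.32² = 0.2025 + 0.0169 + 0.0100 + 0.1024 = 0.3318
B_IV = 1 / 0.3318 = 3.0139
Σp_Iᵢ² = 0.28² + 0.28² + 0.20² + 0.24² = 0.0784 + 0.0784 + 0.0400 + 0.0576 = 0.2544
B_I = 1 / 0.2544 = 3.9308
Σp_IIIᵢ² = 0.02² + 0.02² + 0.02² + 0.94² = 0.0004 + 0.0004 + 0.0004 + 0.8836 = 0.8848
B_III = 1 / 0.8848 = 1.1302
Highest B → broadest niche (most generalist): morphospecies I (B = 3.93).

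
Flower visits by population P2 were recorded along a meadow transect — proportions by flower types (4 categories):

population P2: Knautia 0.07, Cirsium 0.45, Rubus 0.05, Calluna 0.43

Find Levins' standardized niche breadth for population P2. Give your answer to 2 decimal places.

0.51

Σpᵢ² = 0.07² + 0.45² + 0.05² + 0.43² = 0.0049 + 0.2025 + 0.0025 + 0.1849 = 0.3948
B = 1 / 0.3948 = 2.5329
Bₛ = (B − 1)/(n − 1) = (2.5329 − 1)/(4 − 1) = 1.5329/3 = 0.5110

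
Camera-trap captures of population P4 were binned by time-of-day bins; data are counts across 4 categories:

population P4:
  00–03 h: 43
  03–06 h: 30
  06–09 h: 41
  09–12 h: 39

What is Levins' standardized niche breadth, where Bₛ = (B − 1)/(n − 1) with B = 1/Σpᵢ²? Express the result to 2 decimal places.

0.98

Proportions for population P4 (n=153): 43/153=0.2810, 30/153=0.1961, 41/153=0.2680, 39/153=0.2549
Σpᵢ² = 0.2810² + 0.1961² + 0.2680² + 0.2549² = 0.078961 + 0.038455 + 0.071824 + 0.064974 = 0.254214
B = 1 / 0.254214 = 3.9337
Bₛ = (B − 1)/(n − 1) = (3.9337 − 1)/(4 − 1) = 2.9337/3 = 0.9779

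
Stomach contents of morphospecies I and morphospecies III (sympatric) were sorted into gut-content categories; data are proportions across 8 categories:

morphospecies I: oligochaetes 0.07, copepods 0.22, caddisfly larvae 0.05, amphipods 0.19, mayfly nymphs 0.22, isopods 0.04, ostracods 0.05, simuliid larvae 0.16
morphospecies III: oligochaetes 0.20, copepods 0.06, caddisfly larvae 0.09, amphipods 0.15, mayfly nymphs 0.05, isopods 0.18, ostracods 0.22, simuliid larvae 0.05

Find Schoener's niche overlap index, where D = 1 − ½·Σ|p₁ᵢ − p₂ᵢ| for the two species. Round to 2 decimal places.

Σ|p₁ᵢ − p₂ᵢ| = 0.13 + 0.16 + 0.04 + 0.04 + 0.17 + 0.14 + 0.17 + 0.11 = 0.96
D = 1 − ½ × 0.96 = 1 − 0.480 = 0.5200

0.52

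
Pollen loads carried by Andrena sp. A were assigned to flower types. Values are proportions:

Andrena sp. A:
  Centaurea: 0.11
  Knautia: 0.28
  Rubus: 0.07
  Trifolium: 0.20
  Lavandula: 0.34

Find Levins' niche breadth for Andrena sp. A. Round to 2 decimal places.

Σpᵢ² = 0.11² + 0.28² + 0.07² + 0.20² + 0.34² = 0.0121 + 0.0784 + 0.0049 + 0.0400 + 0.1156 = 0.2510
B = 1 / 0.2510 = 3.9841

3.98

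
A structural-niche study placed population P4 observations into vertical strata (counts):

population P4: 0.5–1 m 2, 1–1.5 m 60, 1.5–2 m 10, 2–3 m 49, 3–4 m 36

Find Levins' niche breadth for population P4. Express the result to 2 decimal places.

3.33

Proportions for population P4 (n=157): 2/157=0.0127, 60/157=0.3822, 10/157=0.0637, 49/157=0.3121, 36/157=0.2293
Σpᵢ² = 0.0127² + 0.3822² + 0.0637² + 0.3121² + 0.2293² = 0.000161 + 0.146077 + 0.004058 + 0.097406 + 0.052578 = 0.300280
B = 1 / 0.300280 = 3.3302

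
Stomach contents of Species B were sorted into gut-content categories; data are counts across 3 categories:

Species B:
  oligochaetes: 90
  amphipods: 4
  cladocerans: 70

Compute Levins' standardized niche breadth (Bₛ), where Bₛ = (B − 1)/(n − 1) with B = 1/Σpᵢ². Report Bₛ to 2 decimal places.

0.53

Proportions for Species B (n=164): 90/164=0.5488, 4/164=0.0244, 70/164=0.4268
Σpᵢ² = 0.5488² + 0.0244² + 0.4268² = 0.301181 + 0.000595 + 0.182158 = 0.483934
B = 1 / 0.483934 = 2.0664
Bₛ = (B − 1)/(n − 1) = (2.0664 − 1)/(3 − 1) = 1.0664/2 = 0.5332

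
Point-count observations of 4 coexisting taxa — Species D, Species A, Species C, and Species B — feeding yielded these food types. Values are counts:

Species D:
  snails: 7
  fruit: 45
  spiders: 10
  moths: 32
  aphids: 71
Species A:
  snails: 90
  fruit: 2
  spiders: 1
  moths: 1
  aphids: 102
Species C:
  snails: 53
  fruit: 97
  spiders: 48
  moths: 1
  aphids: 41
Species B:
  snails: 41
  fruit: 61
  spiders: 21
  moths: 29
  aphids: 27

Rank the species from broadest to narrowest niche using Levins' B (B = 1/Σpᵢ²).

Species B > Species C > Species D > Species A

Proportions for Species D (n=165): 7/165=0.0424, 45/165=0.2727, 10/165=0.0606, 32/165=0.1939, 71/165=0.4303
Proportions for Species A (n=196): 90/196=0.4592, 2/196=0.0102, 1/196=0.0051, 1/196=0.0051, 102/196=0.5204
Proportions for Species C (n=240): 53/240=0.2208, 97/240=0.4042, 48/240=0.2000, 1/240=0.0042, 41/240=0.1708
Proportions for Species B (n=179): 41/179=0.2291, 61/179=0.3408, 21/179=0.1173, 29/179=0.1620, 27/179=0.1508
Σp_Dᵢ² = 0.0424² + 0.2727² + 0.0606² + 0.1939² + 0.4303² = 0.001798 + 0.074365 + 0.003672 + 0.037597 + 0.185158 = 0.302590
B_D = 1 / 0.302590 = 3.3048
Σp_Aᵢ² = 0.4592² + 0.0102² + 0.0051² + 0.0051² + 0.5204² = 0.210865 + 0.000104 + 0.000026 + 0.000026 + 0.270816 = 0.481837
B_A = 1 / 0.481837 = 2.0754
Σp_Cᵢ² = 0.2208² + 0.4042² + 0.2000² + 0.0042² + 0.1708² = 0.048753 + 0.163378 + 0.040000 + 0.000018 + 0.029173 = 0.281322
B_C = 1 / 0.281322 = 3.5546
Σp_Bᵢ² = 0.2291² + 0.3408² + 0.1173² + 0.1620² + 0.1508² = 0.052487 + 0.116145 + 0.013759 + 0.026244 + 0.022741 = 0.231376
B_B = 1 / 0.231376 = 4.3220
Ranking by B (broadest → narrowest): Species B (4.32) > Species C (3.55) > Species D (3.30) > Species A (2.08)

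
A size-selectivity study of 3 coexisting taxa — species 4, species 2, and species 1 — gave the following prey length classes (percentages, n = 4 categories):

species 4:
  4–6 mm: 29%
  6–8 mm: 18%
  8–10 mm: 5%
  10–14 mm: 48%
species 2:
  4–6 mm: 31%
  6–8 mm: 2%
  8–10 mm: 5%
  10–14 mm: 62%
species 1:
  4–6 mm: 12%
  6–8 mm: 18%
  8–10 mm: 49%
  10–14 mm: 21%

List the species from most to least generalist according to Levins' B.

Convert percentages to proportions (divide by 100).
Σp_4ᵢ² = 0.29² + 0.18² + 0.05² + 0.48² = 0.0841 + 0.0324 + 0.0025 + 0.2304 = 0.3494
B_4 = 1 / 0.3494 = 2.8620
Σp_2ᵢ² = 0.31² + 0.02² + 0.05² + 0.62² = 0.0961 + 0.0004 + 0.0025 + 0.3844 = 0.4834
B_2 = 1 / 0.4834 = 2.0687
Σp_1ᵢ² = 0.12² + 0.18² + 0.49² + 0.21² = 0.0144 + 0.0324 + 0.2401 + 0.0441 = 0.3310
B_1 = 1 / 0.3310 = 3.0211
Ranking by B (broadest → narrowest): species 1 (3.02) > species 4 (2.86) > species 2 (2.07)

species 1 > species 4 > species 2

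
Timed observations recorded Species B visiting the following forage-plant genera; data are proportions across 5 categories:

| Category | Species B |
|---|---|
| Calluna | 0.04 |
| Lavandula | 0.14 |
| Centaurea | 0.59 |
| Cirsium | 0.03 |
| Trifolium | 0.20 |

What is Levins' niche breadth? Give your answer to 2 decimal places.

Σpᵢ² = 0.04² + 0.14² + 0.59² + 0.03² + 0.20² = 0.0016 + 0.0196 + 0.3481 + 0.0009 + 0.0400 = 0.4102
B = 1 / 0.4102 = 2.4378

2.44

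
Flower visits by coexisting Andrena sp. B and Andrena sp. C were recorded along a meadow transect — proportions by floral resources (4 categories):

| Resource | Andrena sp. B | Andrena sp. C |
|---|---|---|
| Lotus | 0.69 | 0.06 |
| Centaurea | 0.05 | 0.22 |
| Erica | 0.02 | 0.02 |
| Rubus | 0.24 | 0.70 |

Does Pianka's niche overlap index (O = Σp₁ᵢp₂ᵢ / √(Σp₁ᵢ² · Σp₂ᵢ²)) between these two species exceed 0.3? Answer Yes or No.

Yes

Σ p₁ᵢp₂ᵢ = 0.0414 + 0.0110 + 0.0004 + 0.1680 = 0.2208
Σp_1ᵢ² = 0.69² + 0.05² + 0.02² + 0.24² = 0.4761 + 0.0025 + 0.0004 + 0.0576 = 0.5366
Σp_2ᵢ² = 0.06² + 0.22² + 0.02² + 0.70² = 0.0036 + 0.0484 + 0.0004 + 0.4900 = 0.5424
O = 0.2208 / √(0.5366 × 0.5424) = 0.2208 / 0.53949 = 0.4093
O = 0.4093 > 0.3 → Yes.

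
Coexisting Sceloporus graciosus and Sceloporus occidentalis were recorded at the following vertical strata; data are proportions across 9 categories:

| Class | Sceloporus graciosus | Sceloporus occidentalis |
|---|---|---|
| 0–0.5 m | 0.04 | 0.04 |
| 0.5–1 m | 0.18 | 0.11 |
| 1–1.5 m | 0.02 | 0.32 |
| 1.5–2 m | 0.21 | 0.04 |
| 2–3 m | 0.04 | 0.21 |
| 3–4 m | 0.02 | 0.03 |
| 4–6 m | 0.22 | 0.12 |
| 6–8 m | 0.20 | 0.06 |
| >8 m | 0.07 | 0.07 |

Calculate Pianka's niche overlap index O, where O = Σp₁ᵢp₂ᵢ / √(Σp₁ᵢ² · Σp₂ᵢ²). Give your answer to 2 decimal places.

0.49

Σ p₁ᵢp₂ᵢ = 0.0016 + 0.0198 + 0.0064 + 0.0084 + 0.0084 + 0.0006 + 0.0264 + 0.0120 + 0.0049 = 0.0885
Σp_1ᵢ² = 0.04² + 0.18² + 0.02² + 0.21² + 0.04² + 0.02² + 0.22² + 0.20² + 0.07² = 0.0016 + 0.0324 + 0.0004 + 0.0441 + 0.0016 + 0.0004 + 0.0484 + 0.0400 + 0.0049 = 0.1738
Σp_2ᵢ² = 0.04² + 0.11² + 0.32² + 0.04² + 0.21² + 0.03² + 0.12² + 0.06² + 0.07² = 0.0016 + 0.0121 + 0.1024 + 0.0016 + 0.0441 + 0.0009 + 0.0144 + 0.0036 + 0.0049 = 0.1856
O = 0.0885 / √(0.1738 × 0.1856) = 0.0885 / 0.17960 = 0.4928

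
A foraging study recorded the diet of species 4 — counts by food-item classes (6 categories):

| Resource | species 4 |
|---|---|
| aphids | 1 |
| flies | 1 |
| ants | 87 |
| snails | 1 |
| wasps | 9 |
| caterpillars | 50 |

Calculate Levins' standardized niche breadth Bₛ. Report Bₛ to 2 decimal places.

0.24

Proportions for species 4 (n=149): 1/149=0.0067, 1/149=0.0067, 87/149=0.5839, 1/149=0.0067, 9/149=0.0604, 50/149=0.3356
Σpᵢ² = 0.0067² + 0.0067² + 0.5839² + 0.0067² + 0.0604² + 0.3356² = 0.000045 + 0.000045 + 0.340939 + 0.000045 + 0.003648 + 0.112627 = 0.457349
B = 1 / 0.457349 = 2.1865
Bₛ = (B − 1)/(n − 1) = (2.1865 − 1)/(6 − 1) = 1.1865/5 = 0.2373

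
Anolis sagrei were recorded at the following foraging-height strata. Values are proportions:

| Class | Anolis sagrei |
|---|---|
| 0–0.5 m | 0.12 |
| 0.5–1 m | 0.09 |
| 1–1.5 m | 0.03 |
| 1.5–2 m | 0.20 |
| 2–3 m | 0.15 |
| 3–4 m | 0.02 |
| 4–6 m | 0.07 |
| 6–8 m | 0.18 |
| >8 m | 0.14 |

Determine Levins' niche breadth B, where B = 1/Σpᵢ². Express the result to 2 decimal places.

6.98

Σpᵢ² = 0.12² + 0.09² + 0.03² + 0.20² + 0.15² + 0.02² + 0.07² + 0.18² + 0.14² = 0.0144 + 0.0081 + 0.0009 + 0.0400 + 0.0225 + 0.0004 + 0.0049 + 0.0324 + 0.0196 = 0.1432
B = 1 / 0.1432 = 6.9832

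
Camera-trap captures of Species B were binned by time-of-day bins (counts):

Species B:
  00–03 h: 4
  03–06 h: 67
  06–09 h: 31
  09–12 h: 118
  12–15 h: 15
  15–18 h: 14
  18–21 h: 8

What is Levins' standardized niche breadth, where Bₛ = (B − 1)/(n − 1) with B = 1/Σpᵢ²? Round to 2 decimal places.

0.39

Proportions for Species B (n=257): 4/257=0.0156, 67/257=0.2607, 31/257=0.1206, 118/257=0.4591, 15/257=0.0584, 14/257=0.0545, 8/257=0.0311
Σpᵢ² = 0.0156² + 0.2607² + 0.1206² + 0.4591² + 0.0584² + 0.0545² + 0.0311² = 0.000243 + 0.067964 + 0.014544 + 0.210773 + 0.003411 + 0.002970 + 0.000967 = 0.300872
B = 1 / 0.300872 = 3.3237
Bₛ = (B − 1)/(n − 1) = (3.3237 − 1)/(7 − 1) = 2.3237/6 = 0.3873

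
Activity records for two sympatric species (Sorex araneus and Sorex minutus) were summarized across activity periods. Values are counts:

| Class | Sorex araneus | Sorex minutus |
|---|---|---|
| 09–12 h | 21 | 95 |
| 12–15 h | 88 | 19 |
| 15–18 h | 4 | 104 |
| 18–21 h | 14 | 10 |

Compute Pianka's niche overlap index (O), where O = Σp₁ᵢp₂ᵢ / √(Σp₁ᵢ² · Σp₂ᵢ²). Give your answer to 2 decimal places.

0.32

Proportions for Sorex araneus (n=127): 21/127=0.1654, 88/127=0.6929, 4/127=0.0315, 14/127=0.1102
Proportions for Sorex minutus (n=228): 95/228=0.4167, 19/228=0.0833, 104/228=0.4561, 10/228=0.0439
Σ p₁ᵢp₂ᵢ = 0.068922 + 0.057719 + 0.014367 + 0.004838 = 0.145846
Σp_1ᵢ² = 0.1654² + 0.6929² + 0.0315² + 0.1102² = 0.027357 + 0.480110 + 0.000992 + 0.012144 = 0.520603
Σp_2ᵢ² = 0.4167² + 0.0833² + 0.4561² + 0.0439² = 0.173639 + 0.006939 + 0.208027 + 0.001927 = 0.390532
O = 0.145846 / √(0.520603 × 0.390532) = 0.145846 / 0.4509015 = 0.3235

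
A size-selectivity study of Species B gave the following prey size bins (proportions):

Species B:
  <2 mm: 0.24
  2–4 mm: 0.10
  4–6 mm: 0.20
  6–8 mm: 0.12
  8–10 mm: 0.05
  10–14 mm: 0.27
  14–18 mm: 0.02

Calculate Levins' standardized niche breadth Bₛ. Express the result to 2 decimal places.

0.68

Σpᵢ² = 0.24² + 0.10² + 0.20² + 0.12² + 0.05² + 0.27² + 0.02² = 0.0576 + 0.0100 + 0.0400 + 0.0144 + 0.0025 + 0.0729 + 0.0004 = 0.1978
B = 1 / 0.1978 = 5.0556
Bₛ = (B − 1)/(n − 1) = (5.0556 − 1)/(7 − 1) = 4.0556/6 = 0.6759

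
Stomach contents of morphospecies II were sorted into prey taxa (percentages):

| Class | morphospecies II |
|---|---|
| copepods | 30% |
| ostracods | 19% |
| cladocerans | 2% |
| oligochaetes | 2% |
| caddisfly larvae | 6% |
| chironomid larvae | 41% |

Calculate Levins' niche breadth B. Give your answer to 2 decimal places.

3.35

Convert percentages to proportions (divide by 100).
Σpᵢ² = 0.30² + 0.19² + 0.02² + 0.02² + 0.06² + 0.41² = 0.0900 + 0.0361 + 0.0004 + 0.0004 + 0.0036 + 0.1681 = 0.2986
B = 1 / 0.2986 = 3.3490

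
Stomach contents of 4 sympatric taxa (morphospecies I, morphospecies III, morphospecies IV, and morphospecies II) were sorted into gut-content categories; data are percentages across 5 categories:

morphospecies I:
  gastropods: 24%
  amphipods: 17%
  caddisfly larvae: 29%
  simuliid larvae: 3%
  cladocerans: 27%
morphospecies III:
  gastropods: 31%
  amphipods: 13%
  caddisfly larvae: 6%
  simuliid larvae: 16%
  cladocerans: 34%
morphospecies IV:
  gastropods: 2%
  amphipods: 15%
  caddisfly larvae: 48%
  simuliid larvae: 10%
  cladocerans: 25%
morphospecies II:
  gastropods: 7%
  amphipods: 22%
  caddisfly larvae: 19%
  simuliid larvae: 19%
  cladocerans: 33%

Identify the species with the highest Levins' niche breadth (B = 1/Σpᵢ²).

Convert percentages to proportions (divide by 100).
Σp_Iᵢ² = 0.24² + 0.17² + 0.29² + 0.03² + 0.27² = 0.0576 + 0.0289 + 0.0841 + 0.0009 + 0.0729 = 0.2444
B_I = 1 / 0.2444 = 4.0917
Σp_IIIᵢ² = 0.31² + 0.13² + 0.06² + 0.16² + 0.34² = 0.0961 + 0.0169 + 0.0036 + 0.0256 + 0.1156 = 0.2578
B_III = 1 / 0.2578 = 3.8790
Σp_IVᵢ² = 0.02² + 0.15² + 0.48² + 0.10² + 0.25² = 0.0004 + 0.0225 + 0.2304 + 0.0100 + 0.0625 = 0.3258
B_IV = 1 / 0.3258 = 3.0694
Σp_IIᵢ² = 0.07² + 0.22² + 0.19² + 0.19² + 0.33² = 0.0049 + 0.0484 + 0.0361 + 0.0361 + 0.1089 = 0.2344
B_II = 1 / 0.2344 = 4.2662
Highest B → broadest niche (most generalist): morphospecies II (B = 4.27).

morphospecies II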